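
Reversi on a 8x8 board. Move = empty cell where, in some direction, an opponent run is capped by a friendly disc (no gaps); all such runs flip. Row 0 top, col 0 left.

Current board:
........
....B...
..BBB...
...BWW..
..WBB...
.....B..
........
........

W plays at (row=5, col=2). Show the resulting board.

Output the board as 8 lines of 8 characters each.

Answer: ........
....B...
..BBB...
...BWW..
..WWB...
..W..B..
........
........

Derivation:
Place W at (5,2); scan 8 dirs for brackets.
Dir NW: first cell '.' (not opp) -> no flip
Dir N: first cell 'W' (not opp) -> no flip
Dir NE: opp run (4,3) capped by W -> flip
Dir W: first cell '.' (not opp) -> no flip
Dir E: first cell '.' (not opp) -> no flip
Dir SW: first cell '.' (not opp) -> no flip
Dir S: first cell '.' (not opp) -> no flip
Dir SE: first cell '.' (not opp) -> no flip
All flips: (4,3)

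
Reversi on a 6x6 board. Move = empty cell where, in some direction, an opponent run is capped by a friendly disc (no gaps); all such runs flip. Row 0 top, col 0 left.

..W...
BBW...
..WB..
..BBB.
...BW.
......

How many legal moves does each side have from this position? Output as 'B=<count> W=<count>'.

Answer: B=6 W=5

Derivation:
-- B to move --
(0,1): flips 1 -> legal
(0,3): no bracket -> illegal
(1,3): flips 1 -> legal
(2,1): flips 1 -> legal
(3,1): no bracket -> illegal
(3,5): no bracket -> illegal
(4,5): flips 1 -> legal
(5,3): no bracket -> illegal
(5,4): flips 1 -> legal
(5,5): flips 1 -> legal
B mobility = 6
-- W to move --
(0,0): flips 1 -> legal
(0,1): no bracket -> illegal
(1,3): no bracket -> illegal
(1,4): no bracket -> illegal
(2,0): flips 1 -> legal
(2,1): no bracket -> illegal
(2,4): flips 2 -> legal
(2,5): no bracket -> illegal
(3,1): no bracket -> illegal
(3,5): no bracket -> illegal
(4,1): no bracket -> illegal
(4,2): flips 2 -> legal
(4,5): flips 2 -> legal
(5,2): no bracket -> illegal
(5,3): no bracket -> illegal
(5,4): no bracket -> illegal
W mobility = 5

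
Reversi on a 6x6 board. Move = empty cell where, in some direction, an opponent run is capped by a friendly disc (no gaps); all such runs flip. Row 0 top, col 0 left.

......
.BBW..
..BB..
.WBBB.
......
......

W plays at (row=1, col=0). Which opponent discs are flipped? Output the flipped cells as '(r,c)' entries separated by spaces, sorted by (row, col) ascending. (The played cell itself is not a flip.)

Answer: (1,1) (1,2)

Derivation:
Dir NW: edge -> no flip
Dir N: first cell '.' (not opp) -> no flip
Dir NE: first cell '.' (not opp) -> no flip
Dir W: edge -> no flip
Dir E: opp run (1,1) (1,2) capped by W -> flip
Dir SW: edge -> no flip
Dir S: first cell '.' (not opp) -> no flip
Dir SE: first cell '.' (not opp) -> no flip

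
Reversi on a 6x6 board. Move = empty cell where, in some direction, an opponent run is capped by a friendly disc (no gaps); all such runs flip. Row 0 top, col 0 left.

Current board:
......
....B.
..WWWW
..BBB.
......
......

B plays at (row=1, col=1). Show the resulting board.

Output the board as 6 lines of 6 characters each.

Place B at (1,1); scan 8 dirs for brackets.
Dir NW: first cell '.' (not opp) -> no flip
Dir N: first cell '.' (not opp) -> no flip
Dir NE: first cell '.' (not opp) -> no flip
Dir W: first cell '.' (not opp) -> no flip
Dir E: first cell '.' (not opp) -> no flip
Dir SW: first cell '.' (not opp) -> no flip
Dir S: first cell '.' (not opp) -> no flip
Dir SE: opp run (2,2) capped by B -> flip
All flips: (2,2)

Answer: ......
.B..B.
..BWWW
..BBB.
......
......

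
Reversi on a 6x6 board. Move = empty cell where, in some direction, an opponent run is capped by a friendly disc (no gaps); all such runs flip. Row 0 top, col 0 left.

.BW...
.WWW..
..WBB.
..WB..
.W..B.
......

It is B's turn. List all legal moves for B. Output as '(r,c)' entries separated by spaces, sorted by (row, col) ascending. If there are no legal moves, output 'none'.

(0,0): flips 2 -> legal
(0,3): flips 2 -> legal
(0,4): no bracket -> illegal
(1,0): no bracket -> illegal
(1,4): no bracket -> illegal
(2,0): no bracket -> illegal
(2,1): flips 2 -> legal
(3,0): no bracket -> illegal
(3,1): flips 1 -> legal
(4,0): no bracket -> illegal
(4,2): no bracket -> illegal
(4,3): no bracket -> illegal
(5,0): flips 2 -> legal
(5,1): no bracket -> illegal
(5,2): no bracket -> illegal

Answer: (0,0) (0,3) (2,1) (3,1) (5,0)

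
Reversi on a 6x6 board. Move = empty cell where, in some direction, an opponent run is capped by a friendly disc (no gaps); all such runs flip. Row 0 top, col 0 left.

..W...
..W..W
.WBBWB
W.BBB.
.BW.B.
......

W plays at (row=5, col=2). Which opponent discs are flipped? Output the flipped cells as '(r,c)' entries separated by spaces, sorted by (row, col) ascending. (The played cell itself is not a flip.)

Dir NW: opp run (4,1) capped by W -> flip
Dir N: first cell 'W' (not opp) -> no flip
Dir NE: first cell '.' (not opp) -> no flip
Dir W: first cell '.' (not opp) -> no flip
Dir E: first cell '.' (not opp) -> no flip
Dir SW: edge -> no flip
Dir S: edge -> no flip
Dir SE: edge -> no flip

Answer: (4,1)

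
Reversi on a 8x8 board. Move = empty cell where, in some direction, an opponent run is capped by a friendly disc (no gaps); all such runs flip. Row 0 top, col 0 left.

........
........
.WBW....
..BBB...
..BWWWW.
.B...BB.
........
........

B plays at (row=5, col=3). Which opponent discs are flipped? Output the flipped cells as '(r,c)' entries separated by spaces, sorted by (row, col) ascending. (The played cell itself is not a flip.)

Answer: (4,3)

Derivation:
Dir NW: first cell 'B' (not opp) -> no flip
Dir N: opp run (4,3) capped by B -> flip
Dir NE: opp run (4,4), next='.' -> no flip
Dir W: first cell '.' (not opp) -> no flip
Dir E: first cell '.' (not opp) -> no flip
Dir SW: first cell '.' (not opp) -> no flip
Dir S: first cell '.' (not opp) -> no flip
Dir SE: first cell '.' (not opp) -> no flip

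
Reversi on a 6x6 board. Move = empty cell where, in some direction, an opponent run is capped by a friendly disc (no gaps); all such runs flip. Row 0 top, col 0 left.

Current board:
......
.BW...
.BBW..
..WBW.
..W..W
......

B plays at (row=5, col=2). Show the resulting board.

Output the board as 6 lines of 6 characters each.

Answer: ......
.BW...
.BBW..
..BBW.
..B..W
..B...

Derivation:
Place B at (5,2); scan 8 dirs for brackets.
Dir NW: first cell '.' (not opp) -> no flip
Dir N: opp run (4,2) (3,2) capped by B -> flip
Dir NE: first cell '.' (not opp) -> no flip
Dir W: first cell '.' (not opp) -> no flip
Dir E: first cell '.' (not opp) -> no flip
Dir SW: edge -> no flip
Dir S: edge -> no flip
Dir SE: edge -> no flip
All flips: (3,2) (4,2)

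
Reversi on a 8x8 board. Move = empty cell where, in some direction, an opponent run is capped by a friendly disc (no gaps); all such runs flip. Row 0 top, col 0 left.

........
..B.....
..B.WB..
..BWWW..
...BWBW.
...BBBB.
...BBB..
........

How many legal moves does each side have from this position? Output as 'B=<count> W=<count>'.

Answer: B=6 W=13

Derivation:
-- B to move --
(1,3): no bracket -> illegal
(1,4): flips 3 -> legal
(1,5): no bracket -> illegal
(2,3): flips 3 -> legal
(2,6): flips 2 -> legal
(3,6): flips 4 -> legal
(3,7): flips 1 -> legal
(4,2): no bracket -> illegal
(4,7): flips 1 -> legal
(5,7): no bracket -> illegal
B mobility = 6
-- W to move --
(0,1): no bracket -> illegal
(0,2): no bracket -> illegal
(0,3): no bracket -> illegal
(1,1): flips 1 -> legal
(1,3): no bracket -> illegal
(1,4): no bracket -> illegal
(1,5): flips 1 -> legal
(1,6): flips 1 -> legal
(2,1): no bracket -> illegal
(2,3): no bracket -> illegal
(2,6): flips 1 -> legal
(3,1): flips 1 -> legal
(3,6): no bracket -> illegal
(4,1): no bracket -> illegal
(4,2): flips 1 -> legal
(4,7): no bracket -> illegal
(5,2): flips 1 -> legal
(5,7): no bracket -> illegal
(6,2): flips 1 -> legal
(6,6): flips 2 -> legal
(6,7): flips 2 -> legal
(7,2): no bracket -> illegal
(7,3): flips 5 -> legal
(7,4): flips 2 -> legal
(7,5): flips 3 -> legal
(7,6): no bracket -> illegal
W mobility = 13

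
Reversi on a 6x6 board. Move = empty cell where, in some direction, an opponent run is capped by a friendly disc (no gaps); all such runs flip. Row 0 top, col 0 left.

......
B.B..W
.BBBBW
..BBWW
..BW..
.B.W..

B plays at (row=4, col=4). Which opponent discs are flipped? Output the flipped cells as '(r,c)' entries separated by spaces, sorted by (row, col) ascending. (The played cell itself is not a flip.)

Dir NW: first cell 'B' (not opp) -> no flip
Dir N: opp run (3,4) capped by B -> flip
Dir NE: opp run (3,5), next=edge -> no flip
Dir W: opp run (4,3) capped by B -> flip
Dir E: first cell '.' (not opp) -> no flip
Dir SW: opp run (5,3), next=edge -> no flip
Dir S: first cell '.' (not opp) -> no flip
Dir SE: first cell '.' (not opp) -> no flip

Answer: (3,4) (4,3)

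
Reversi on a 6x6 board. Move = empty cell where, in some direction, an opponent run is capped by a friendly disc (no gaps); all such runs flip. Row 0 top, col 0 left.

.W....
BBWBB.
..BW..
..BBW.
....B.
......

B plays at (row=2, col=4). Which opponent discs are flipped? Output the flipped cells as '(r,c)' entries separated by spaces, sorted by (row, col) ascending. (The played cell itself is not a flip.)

Answer: (2,3) (3,4)

Derivation:
Dir NW: first cell 'B' (not opp) -> no flip
Dir N: first cell 'B' (not opp) -> no flip
Dir NE: first cell '.' (not opp) -> no flip
Dir W: opp run (2,3) capped by B -> flip
Dir E: first cell '.' (not opp) -> no flip
Dir SW: first cell 'B' (not opp) -> no flip
Dir S: opp run (3,4) capped by B -> flip
Dir SE: first cell '.' (not opp) -> no flip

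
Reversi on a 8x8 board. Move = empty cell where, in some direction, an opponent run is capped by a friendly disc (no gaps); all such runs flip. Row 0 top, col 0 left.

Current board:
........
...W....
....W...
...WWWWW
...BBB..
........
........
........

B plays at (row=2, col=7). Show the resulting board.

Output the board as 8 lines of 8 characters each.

Place B at (2,7); scan 8 dirs for brackets.
Dir NW: first cell '.' (not opp) -> no flip
Dir N: first cell '.' (not opp) -> no flip
Dir NE: edge -> no flip
Dir W: first cell '.' (not opp) -> no flip
Dir E: edge -> no flip
Dir SW: opp run (3,6) capped by B -> flip
Dir S: opp run (3,7), next='.' -> no flip
Dir SE: edge -> no flip
All flips: (3,6)

Answer: ........
...W....
....W..B
...WWWBW
...BBB..
........
........
........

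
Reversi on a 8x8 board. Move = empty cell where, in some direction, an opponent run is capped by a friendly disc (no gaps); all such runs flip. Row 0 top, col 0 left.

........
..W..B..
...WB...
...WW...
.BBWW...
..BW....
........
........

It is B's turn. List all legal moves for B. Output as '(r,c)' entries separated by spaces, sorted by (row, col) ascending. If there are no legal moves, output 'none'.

Answer: (2,2) (2,5) (4,5) (5,4) (6,4)

Derivation:
(0,1): no bracket -> illegal
(0,2): no bracket -> illegal
(0,3): no bracket -> illegal
(1,1): no bracket -> illegal
(1,3): no bracket -> illegal
(1,4): no bracket -> illegal
(2,1): no bracket -> illegal
(2,2): flips 1 -> legal
(2,5): flips 2 -> legal
(3,2): no bracket -> illegal
(3,5): no bracket -> illegal
(4,5): flips 2 -> legal
(5,4): flips 3 -> legal
(5,5): no bracket -> illegal
(6,2): no bracket -> illegal
(6,3): no bracket -> illegal
(6,4): flips 1 -> legal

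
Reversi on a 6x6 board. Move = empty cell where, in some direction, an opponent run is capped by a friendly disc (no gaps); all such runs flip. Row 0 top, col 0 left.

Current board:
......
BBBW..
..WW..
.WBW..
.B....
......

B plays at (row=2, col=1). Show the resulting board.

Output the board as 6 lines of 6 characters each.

Place B at (2,1); scan 8 dirs for brackets.
Dir NW: first cell 'B' (not opp) -> no flip
Dir N: first cell 'B' (not opp) -> no flip
Dir NE: first cell 'B' (not opp) -> no flip
Dir W: first cell '.' (not opp) -> no flip
Dir E: opp run (2,2) (2,3), next='.' -> no flip
Dir SW: first cell '.' (not opp) -> no flip
Dir S: opp run (3,1) capped by B -> flip
Dir SE: first cell 'B' (not opp) -> no flip
All flips: (3,1)

Answer: ......
BBBW..
.BWW..
.BBW..
.B....
......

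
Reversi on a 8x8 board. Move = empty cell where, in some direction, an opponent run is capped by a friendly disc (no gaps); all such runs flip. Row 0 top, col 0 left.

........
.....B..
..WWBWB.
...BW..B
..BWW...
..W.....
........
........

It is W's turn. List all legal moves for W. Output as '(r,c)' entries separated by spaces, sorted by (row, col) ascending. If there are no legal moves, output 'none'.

(0,4): no bracket -> illegal
(0,5): flips 1 -> legal
(0,6): no bracket -> illegal
(1,3): no bracket -> illegal
(1,4): flips 1 -> legal
(1,6): no bracket -> illegal
(1,7): no bracket -> illegal
(2,7): flips 1 -> legal
(3,1): no bracket -> illegal
(3,2): flips 2 -> legal
(3,5): no bracket -> illegal
(3,6): no bracket -> illegal
(4,1): flips 1 -> legal
(4,6): no bracket -> illegal
(4,7): no bracket -> illegal
(5,1): no bracket -> illegal
(5,3): no bracket -> illegal

Answer: (0,5) (1,4) (2,7) (3,2) (4,1)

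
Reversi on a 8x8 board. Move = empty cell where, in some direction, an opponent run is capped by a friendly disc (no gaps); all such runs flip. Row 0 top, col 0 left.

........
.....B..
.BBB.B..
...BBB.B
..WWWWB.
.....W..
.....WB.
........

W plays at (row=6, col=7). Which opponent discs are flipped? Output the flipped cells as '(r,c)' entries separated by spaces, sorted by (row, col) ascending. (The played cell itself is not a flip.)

Answer: (6,6)

Derivation:
Dir NW: first cell '.' (not opp) -> no flip
Dir N: first cell '.' (not opp) -> no flip
Dir NE: edge -> no flip
Dir W: opp run (6,6) capped by W -> flip
Dir E: edge -> no flip
Dir SW: first cell '.' (not opp) -> no flip
Dir S: first cell '.' (not opp) -> no flip
Dir SE: edge -> no flip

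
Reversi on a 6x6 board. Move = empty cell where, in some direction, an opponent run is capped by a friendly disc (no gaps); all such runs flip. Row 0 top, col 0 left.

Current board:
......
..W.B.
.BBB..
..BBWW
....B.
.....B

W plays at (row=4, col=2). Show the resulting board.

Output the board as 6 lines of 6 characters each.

Place W at (4,2); scan 8 dirs for brackets.
Dir NW: first cell '.' (not opp) -> no flip
Dir N: opp run (3,2) (2,2) capped by W -> flip
Dir NE: opp run (3,3), next='.' -> no flip
Dir W: first cell '.' (not opp) -> no flip
Dir E: first cell '.' (not opp) -> no flip
Dir SW: first cell '.' (not opp) -> no flip
Dir S: first cell '.' (not opp) -> no flip
Dir SE: first cell '.' (not opp) -> no flip
All flips: (2,2) (3,2)

Answer: ......
..W.B.
.BWB..
..WBWW
..W.B.
.....B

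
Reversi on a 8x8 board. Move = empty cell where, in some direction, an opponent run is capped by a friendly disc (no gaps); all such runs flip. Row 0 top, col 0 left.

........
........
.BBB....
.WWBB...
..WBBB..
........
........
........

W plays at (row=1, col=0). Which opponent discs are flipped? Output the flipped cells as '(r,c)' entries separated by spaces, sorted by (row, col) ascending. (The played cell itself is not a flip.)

Answer: (2,1)

Derivation:
Dir NW: edge -> no flip
Dir N: first cell '.' (not opp) -> no flip
Dir NE: first cell '.' (not opp) -> no flip
Dir W: edge -> no flip
Dir E: first cell '.' (not opp) -> no flip
Dir SW: edge -> no flip
Dir S: first cell '.' (not opp) -> no flip
Dir SE: opp run (2,1) capped by W -> flip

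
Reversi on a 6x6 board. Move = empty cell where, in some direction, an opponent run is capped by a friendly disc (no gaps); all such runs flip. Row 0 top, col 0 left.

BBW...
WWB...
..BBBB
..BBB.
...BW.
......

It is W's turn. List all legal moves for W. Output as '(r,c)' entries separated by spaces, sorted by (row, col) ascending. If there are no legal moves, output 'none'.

Answer: (1,3) (1,4) (4,2)

Derivation:
(0,3): no bracket -> illegal
(1,3): flips 1 -> legal
(1,4): flips 2 -> legal
(1,5): no bracket -> illegal
(2,1): no bracket -> illegal
(3,1): no bracket -> illegal
(3,5): no bracket -> illegal
(4,1): no bracket -> illegal
(4,2): flips 4 -> legal
(4,5): no bracket -> illegal
(5,2): no bracket -> illegal
(5,3): no bracket -> illegal
(5,4): no bracket -> illegal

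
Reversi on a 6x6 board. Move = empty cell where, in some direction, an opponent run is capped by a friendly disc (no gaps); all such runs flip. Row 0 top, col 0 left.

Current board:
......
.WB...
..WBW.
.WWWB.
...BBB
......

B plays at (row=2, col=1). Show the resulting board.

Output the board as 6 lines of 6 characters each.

Place B at (2,1); scan 8 dirs for brackets.
Dir NW: first cell '.' (not opp) -> no flip
Dir N: opp run (1,1), next='.' -> no flip
Dir NE: first cell 'B' (not opp) -> no flip
Dir W: first cell '.' (not opp) -> no flip
Dir E: opp run (2,2) capped by B -> flip
Dir SW: first cell '.' (not opp) -> no flip
Dir S: opp run (3,1), next='.' -> no flip
Dir SE: opp run (3,2) capped by B -> flip
All flips: (2,2) (3,2)

Answer: ......
.WB...
.BBBW.
.WBWB.
...BBB
......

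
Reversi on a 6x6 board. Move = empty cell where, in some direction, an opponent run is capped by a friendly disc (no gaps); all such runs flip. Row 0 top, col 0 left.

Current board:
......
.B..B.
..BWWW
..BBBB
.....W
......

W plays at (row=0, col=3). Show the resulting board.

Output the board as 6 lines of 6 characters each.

Place W at (0,3); scan 8 dirs for brackets.
Dir NW: edge -> no flip
Dir N: edge -> no flip
Dir NE: edge -> no flip
Dir W: first cell '.' (not opp) -> no flip
Dir E: first cell '.' (not opp) -> no flip
Dir SW: first cell '.' (not opp) -> no flip
Dir S: first cell '.' (not opp) -> no flip
Dir SE: opp run (1,4) capped by W -> flip
All flips: (1,4)

Answer: ...W..
.B..W.
..BWWW
..BBBB
.....W
......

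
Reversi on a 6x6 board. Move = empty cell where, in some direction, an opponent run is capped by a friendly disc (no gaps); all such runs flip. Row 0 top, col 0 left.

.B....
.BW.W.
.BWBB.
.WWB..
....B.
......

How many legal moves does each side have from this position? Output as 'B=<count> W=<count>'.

Answer: B=7 W=7

Derivation:
-- B to move --
(0,2): no bracket -> illegal
(0,3): flips 1 -> legal
(0,4): flips 1 -> legal
(0,5): flips 1 -> legal
(1,3): flips 1 -> legal
(1,5): no bracket -> illegal
(2,0): no bracket -> illegal
(2,5): no bracket -> illegal
(3,0): flips 2 -> legal
(4,0): no bracket -> illegal
(4,1): flips 2 -> legal
(4,2): no bracket -> illegal
(4,3): flips 1 -> legal
B mobility = 7
-- W to move --
(0,0): flips 1 -> legal
(0,2): no bracket -> illegal
(1,0): flips 2 -> legal
(1,3): no bracket -> illegal
(1,5): no bracket -> illegal
(2,0): flips 1 -> legal
(2,5): flips 2 -> legal
(3,0): flips 1 -> legal
(3,4): flips 3 -> legal
(3,5): no bracket -> illegal
(4,2): no bracket -> illegal
(4,3): no bracket -> illegal
(4,5): no bracket -> illegal
(5,3): no bracket -> illegal
(5,4): no bracket -> illegal
(5,5): flips 2 -> legal
W mobility = 7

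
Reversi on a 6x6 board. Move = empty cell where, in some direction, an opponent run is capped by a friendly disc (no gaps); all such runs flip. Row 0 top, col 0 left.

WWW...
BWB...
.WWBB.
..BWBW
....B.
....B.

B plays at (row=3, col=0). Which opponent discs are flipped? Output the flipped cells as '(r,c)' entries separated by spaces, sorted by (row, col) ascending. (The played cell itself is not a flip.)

Dir NW: edge -> no flip
Dir N: first cell '.' (not opp) -> no flip
Dir NE: opp run (2,1) capped by B -> flip
Dir W: edge -> no flip
Dir E: first cell '.' (not opp) -> no flip
Dir SW: edge -> no flip
Dir S: first cell '.' (not opp) -> no flip
Dir SE: first cell '.' (not opp) -> no flip

Answer: (2,1)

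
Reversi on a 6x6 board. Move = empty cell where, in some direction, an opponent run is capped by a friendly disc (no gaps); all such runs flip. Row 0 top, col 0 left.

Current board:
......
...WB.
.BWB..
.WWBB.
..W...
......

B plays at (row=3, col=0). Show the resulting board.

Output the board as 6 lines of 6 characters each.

Answer: ......
...WB.
.BWB..
BBBBB.
..W...
......

Derivation:
Place B at (3,0); scan 8 dirs for brackets.
Dir NW: edge -> no flip
Dir N: first cell '.' (not opp) -> no flip
Dir NE: first cell 'B' (not opp) -> no flip
Dir W: edge -> no flip
Dir E: opp run (3,1) (3,2) capped by B -> flip
Dir SW: edge -> no flip
Dir S: first cell '.' (not opp) -> no flip
Dir SE: first cell '.' (not opp) -> no flip
All flips: (3,1) (3,2)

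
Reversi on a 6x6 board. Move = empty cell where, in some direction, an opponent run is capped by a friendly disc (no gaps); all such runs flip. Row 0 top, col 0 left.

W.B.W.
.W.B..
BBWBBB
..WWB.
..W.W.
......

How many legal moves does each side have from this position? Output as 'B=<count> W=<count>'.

Answer: B=6 W=6

Derivation:
-- B to move --
(0,1): flips 1 -> legal
(0,3): no bracket -> illegal
(0,5): no bracket -> illegal
(1,0): no bracket -> illegal
(1,2): no bracket -> illegal
(1,4): no bracket -> illegal
(1,5): no bracket -> illegal
(3,1): flips 3 -> legal
(3,5): no bracket -> illegal
(4,1): flips 1 -> legal
(4,3): flips 2 -> legal
(4,5): no bracket -> illegal
(5,1): flips 2 -> legal
(5,2): no bracket -> illegal
(5,3): no bracket -> illegal
(5,4): flips 1 -> legal
(5,5): no bracket -> illegal
B mobility = 6
-- W to move --
(0,1): no bracket -> illegal
(0,3): flips 2 -> legal
(1,0): flips 1 -> legal
(1,2): no bracket -> illegal
(1,4): flips 3 -> legal
(1,5): flips 1 -> legal
(3,0): no bracket -> illegal
(3,1): flips 1 -> legal
(3,5): flips 1 -> legal
(4,3): no bracket -> illegal
(4,5): no bracket -> illegal
W mobility = 6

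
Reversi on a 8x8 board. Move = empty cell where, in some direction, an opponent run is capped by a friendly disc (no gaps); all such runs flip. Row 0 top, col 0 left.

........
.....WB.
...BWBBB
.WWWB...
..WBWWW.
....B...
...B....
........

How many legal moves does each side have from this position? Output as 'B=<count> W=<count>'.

Answer: B=9 W=11

Derivation:
-- B to move --
(0,4): flips 1 -> legal
(0,5): flips 1 -> legal
(0,6): no bracket -> illegal
(1,3): no bracket -> illegal
(1,4): flips 2 -> legal
(2,0): no bracket -> illegal
(2,1): flips 1 -> legal
(2,2): no bracket -> illegal
(3,0): flips 3 -> legal
(3,5): no bracket -> illegal
(3,6): flips 1 -> legal
(3,7): no bracket -> illegal
(4,0): no bracket -> illegal
(4,1): flips 2 -> legal
(4,7): flips 3 -> legal
(5,1): no bracket -> illegal
(5,2): no bracket -> illegal
(5,3): no bracket -> illegal
(5,5): no bracket -> illegal
(5,6): flips 1 -> legal
(5,7): no bracket -> illegal
B mobility = 9
-- W to move --
(0,5): no bracket -> illegal
(0,6): no bracket -> illegal
(0,7): no bracket -> illegal
(1,2): flips 2 -> legal
(1,3): flips 1 -> legal
(1,4): flips 1 -> legal
(1,7): flips 1 -> legal
(2,2): flips 1 -> legal
(3,5): flips 2 -> legal
(3,6): no bracket -> illegal
(3,7): flips 1 -> legal
(5,2): no bracket -> illegal
(5,3): flips 1 -> legal
(5,5): no bracket -> illegal
(6,2): no bracket -> illegal
(6,4): flips 1 -> legal
(6,5): flips 2 -> legal
(7,2): flips 2 -> legal
(7,3): no bracket -> illegal
(7,4): no bracket -> illegal
W mobility = 11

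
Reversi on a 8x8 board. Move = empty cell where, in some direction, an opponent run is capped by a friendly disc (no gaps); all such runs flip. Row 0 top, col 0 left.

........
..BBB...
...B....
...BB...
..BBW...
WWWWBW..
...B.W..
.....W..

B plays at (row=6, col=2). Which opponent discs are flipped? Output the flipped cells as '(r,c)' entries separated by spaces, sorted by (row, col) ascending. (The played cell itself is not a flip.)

Answer: (5,2)

Derivation:
Dir NW: opp run (5,1), next='.' -> no flip
Dir N: opp run (5,2) capped by B -> flip
Dir NE: opp run (5,3) (4,4), next='.' -> no flip
Dir W: first cell '.' (not opp) -> no flip
Dir E: first cell 'B' (not opp) -> no flip
Dir SW: first cell '.' (not opp) -> no flip
Dir S: first cell '.' (not opp) -> no flip
Dir SE: first cell '.' (not opp) -> no flip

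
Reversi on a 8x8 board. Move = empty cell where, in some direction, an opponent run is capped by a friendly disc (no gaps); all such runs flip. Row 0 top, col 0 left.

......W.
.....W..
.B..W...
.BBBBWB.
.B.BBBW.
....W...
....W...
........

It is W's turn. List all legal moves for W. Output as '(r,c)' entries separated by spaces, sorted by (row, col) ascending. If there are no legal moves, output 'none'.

(1,0): flips 3 -> legal
(1,1): no bracket -> illegal
(1,2): no bracket -> illegal
(2,0): no bracket -> illegal
(2,2): no bracket -> illegal
(2,3): no bracket -> illegal
(2,5): no bracket -> illegal
(2,6): flips 1 -> legal
(2,7): flips 2 -> legal
(3,0): flips 4 -> legal
(3,7): flips 1 -> legal
(4,0): no bracket -> illegal
(4,2): flips 4 -> legal
(4,7): no bracket -> illegal
(5,0): no bracket -> illegal
(5,1): no bracket -> illegal
(5,2): no bracket -> illegal
(5,3): flips 1 -> legal
(5,5): flips 1 -> legal
(5,6): no bracket -> illegal

Answer: (1,0) (2,6) (2,7) (3,0) (3,7) (4,2) (5,3) (5,5)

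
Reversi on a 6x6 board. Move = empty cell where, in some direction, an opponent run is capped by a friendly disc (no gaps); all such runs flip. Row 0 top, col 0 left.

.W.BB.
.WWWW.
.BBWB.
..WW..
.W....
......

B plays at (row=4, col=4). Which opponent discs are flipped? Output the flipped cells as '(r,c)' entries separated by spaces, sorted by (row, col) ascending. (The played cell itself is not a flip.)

Dir NW: opp run (3,3) capped by B -> flip
Dir N: first cell '.' (not opp) -> no flip
Dir NE: first cell '.' (not opp) -> no flip
Dir W: first cell '.' (not opp) -> no flip
Dir E: first cell '.' (not opp) -> no flip
Dir SW: first cell '.' (not opp) -> no flip
Dir S: first cell '.' (not opp) -> no flip
Dir SE: first cell '.' (not opp) -> no flip

Answer: (3,3)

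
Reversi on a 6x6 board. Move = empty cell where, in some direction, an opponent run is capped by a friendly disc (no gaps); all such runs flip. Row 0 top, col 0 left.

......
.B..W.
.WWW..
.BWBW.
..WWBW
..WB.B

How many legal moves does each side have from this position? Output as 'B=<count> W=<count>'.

Answer: B=5 W=8

Derivation:
-- B to move --
(0,3): no bracket -> illegal
(0,4): no bracket -> illegal
(0,5): no bracket -> illegal
(1,0): no bracket -> illegal
(1,2): no bracket -> illegal
(1,3): flips 2 -> legal
(1,5): no bracket -> illegal
(2,0): no bracket -> illegal
(2,4): flips 1 -> legal
(2,5): no bracket -> illegal
(3,0): no bracket -> illegal
(3,5): flips 2 -> legal
(4,1): flips 2 -> legal
(5,1): flips 2 -> legal
(5,4): no bracket -> illegal
B mobility = 5
-- W to move --
(0,0): flips 1 -> legal
(0,1): flips 1 -> legal
(0,2): no bracket -> illegal
(1,0): no bracket -> illegal
(1,2): no bracket -> illegal
(2,0): flips 1 -> legal
(2,4): flips 1 -> legal
(3,0): flips 1 -> legal
(3,5): no bracket -> illegal
(4,0): flips 1 -> legal
(4,1): flips 1 -> legal
(5,4): flips 2 -> legal
W mobility = 8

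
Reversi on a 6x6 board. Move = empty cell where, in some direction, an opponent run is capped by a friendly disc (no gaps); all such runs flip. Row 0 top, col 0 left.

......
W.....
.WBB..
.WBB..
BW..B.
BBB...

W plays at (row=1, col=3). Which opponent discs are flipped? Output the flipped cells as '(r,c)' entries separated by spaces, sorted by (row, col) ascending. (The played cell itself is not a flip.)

Answer: (2,2)

Derivation:
Dir NW: first cell '.' (not opp) -> no flip
Dir N: first cell '.' (not opp) -> no flip
Dir NE: first cell '.' (not opp) -> no flip
Dir W: first cell '.' (not opp) -> no flip
Dir E: first cell '.' (not opp) -> no flip
Dir SW: opp run (2,2) capped by W -> flip
Dir S: opp run (2,3) (3,3), next='.' -> no flip
Dir SE: first cell '.' (not opp) -> no flip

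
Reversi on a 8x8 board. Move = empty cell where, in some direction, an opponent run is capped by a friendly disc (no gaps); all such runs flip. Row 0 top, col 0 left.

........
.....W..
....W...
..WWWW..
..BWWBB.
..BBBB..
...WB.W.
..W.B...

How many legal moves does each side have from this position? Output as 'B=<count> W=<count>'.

-- B to move --
(0,4): no bracket -> illegal
(0,5): no bracket -> illegal
(0,6): flips 3 -> legal
(1,3): flips 2 -> legal
(1,4): flips 3 -> legal
(1,6): no bracket -> illegal
(2,1): flips 2 -> legal
(2,2): flips 3 -> legal
(2,3): flips 3 -> legal
(2,5): flips 3 -> legal
(2,6): flips 2 -> legal
(3,1): no bracket -> illegal
(3,6): no bracket -> illegal
(4,1): no bracket -> illegal
(5,6): no bracket -> illegal
(5,7): no bracket -> illegal
(6,1): no bracket -> illegal
(6,2): flips 1 -> legal
(6,5): no bracket -> illegal
(6,7): no bracket -> illegal
(7,1): no bracket -> illegal
(7,3): flips 1 -> legal
(7,5): no bracket -> illegal
(7,6): no bracket -> illegal
(7,7): flips 1 -> legal
B mobility = 11
-- W to move --
(3,1): no bracket -> illegal
(3,6): flips 2 -> legal
(3,7): no bracket -> illegal
(4,1): flips 2 -> legal
(4,7): flips 2 -> legal
(5,1): flips 1 -> legal
(5,6): flips 1 -> legal
(5,7): flips 1 -> legal
(6,1): flips 1 -> legal
(6,2): flips 3 -> legal
(6,5): flips 4 -> legal
(7,3): no bracket -> illegal
(7,5): no bracket -> illegal
W mobility = 9

Answer: B=11 W=9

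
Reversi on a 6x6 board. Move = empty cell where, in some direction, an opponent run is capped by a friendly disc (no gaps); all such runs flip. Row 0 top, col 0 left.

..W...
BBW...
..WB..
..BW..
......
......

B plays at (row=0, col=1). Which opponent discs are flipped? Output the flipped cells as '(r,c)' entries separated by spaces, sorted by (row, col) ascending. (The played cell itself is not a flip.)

Answer: (1,2)

Derivation:
Dir NW: edge -> no flip
Dir N: edge -> no flip
Dir NE: edge -> no flip
Dir W: first cell '.' (not opp) -> no flip
Dir E: opp run (0,2), next='.' -> no flip
Dir SW: first cell 'B' (not opp) -> no flip
Dir S: first cell 'B' (not opp) -> no flip
Dir SE: opp run (1,2) capped by B -> flip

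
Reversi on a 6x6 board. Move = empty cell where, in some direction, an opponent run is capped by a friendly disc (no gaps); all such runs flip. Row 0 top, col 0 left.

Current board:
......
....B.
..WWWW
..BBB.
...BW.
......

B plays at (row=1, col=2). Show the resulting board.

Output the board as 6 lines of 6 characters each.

Place B at (1,2); scan 8 dirs for brackets.
Dir NW: first cell '.' (not opp) -> no flip
Dir N: first cell '.' (not opp) -> no flip
Dir NE: first cell '.' (not opp) -> no flip
Dir W: first cell '.' (not opp) -> no flip
Dir E: first cell '.' (not opp) -> no flip
Dir SW: first cell '.' (not opp) -> no flip
Dir S: opp run (2,2) capped by B -> flip
Dir SE: opp run (2,3) capped by B -> flip
All flips: (2,2) (2,3)

Answer: ......
..B.B.
..BBWW
..BBB.
...BW.
......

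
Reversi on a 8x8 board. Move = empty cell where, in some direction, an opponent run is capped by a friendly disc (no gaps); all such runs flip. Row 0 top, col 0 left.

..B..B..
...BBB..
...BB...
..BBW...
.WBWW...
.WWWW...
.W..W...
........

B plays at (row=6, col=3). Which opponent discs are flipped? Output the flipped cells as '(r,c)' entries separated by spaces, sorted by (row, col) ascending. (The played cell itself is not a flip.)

Dir NW: opp run (5,2) (4,1), next='.' -> no flip
Dir N: opp run (5,3) (4,3) capped by B -> flip
Dir NE: opp run (5,4), next='.' -> no flip
Dir W: first cell '.' (not opp) -> no flip
Dir E: opp run (6,4), next='.' -> no flip
Dir SW: first cell '.' (not opp) -> no flip
Dir S: first cell '.' (not opp) -> no flip
Dir SE: first cell '.' (not opp) -> no flip

Answer: (4,3) (5,3)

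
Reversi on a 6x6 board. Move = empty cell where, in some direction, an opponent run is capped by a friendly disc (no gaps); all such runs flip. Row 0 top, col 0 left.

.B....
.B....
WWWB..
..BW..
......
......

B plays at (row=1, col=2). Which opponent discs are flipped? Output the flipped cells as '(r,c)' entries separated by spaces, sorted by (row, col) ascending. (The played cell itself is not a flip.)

Answer: (2,2)

Derivation:
Dir NW: first cell 'B' (not opp) -> no flip
Dir N: first cell '.' (not opp) -> no flip
Dir NE: first cell '.' (not opp) -> no flip
Dir W: first cell 'B' (not opp) -> no flip
Dir E: first cell '.' (not opp) -> no flip
Dir SW: opp run (2,1), next='.' -> no flip
Dir S: opp run (2,2) capped by B -> flip
Dir SE: first cell 'B' (not opp) -> no flip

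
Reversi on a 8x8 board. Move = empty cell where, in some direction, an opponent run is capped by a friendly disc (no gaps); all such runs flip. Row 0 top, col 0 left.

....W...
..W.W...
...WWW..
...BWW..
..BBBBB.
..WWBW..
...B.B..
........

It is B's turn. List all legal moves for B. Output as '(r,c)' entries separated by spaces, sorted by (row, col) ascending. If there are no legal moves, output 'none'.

(0,1): flips 3 -> legal
(0,2): no bracket -> illegal
(0,3): no bracket -> illegal
(0,5): no bracket -> illegal
(1,1): no bracket -> illegal
(1,3): flips 3 -> legal
(1,5): flips 3 -> legal
(1,6): flips 2 -> legal
(2,1): no bracket -> illegal
(2,2): no bracket -> illegal
(2,6): flips 1 -> legal
(3,2): no bracket -> illegal
(3,6): flips 2 -> legal
(4,1): flips 1 -> legal
(5,1): flips 2 -> legal
(5,6): flips 1 -> legal
(6,1): flips 1 -> legal
(6,2): flips 2 -> legal
(6,4): flips 2 -> legal
(6,6): flips 1 -> legal

Answer: (0,1) (1,3) (1,5) (1,6) (2,6) (3,6) (4,1) (5,1) (5,6) (6,1) (6,2) (6,4) (6,6)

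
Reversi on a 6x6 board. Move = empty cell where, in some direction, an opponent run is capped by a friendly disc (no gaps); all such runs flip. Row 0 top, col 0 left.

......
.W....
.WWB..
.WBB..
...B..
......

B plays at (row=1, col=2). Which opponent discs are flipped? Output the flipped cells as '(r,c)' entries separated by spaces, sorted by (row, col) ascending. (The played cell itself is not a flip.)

Dir NW: first cell '.' (not opp) -> no flip
Dir N: first cell '.' (not opp) -> no flip
Dir NE: first cell '.' (not opp) -> no flip
Dir W: opp run (1,1), next='.' -> no flip
Dir E: first cell '.' (not opp) -> no flip
Dir SW: opp run (2,1), next='.' -> no flip
Dir S: opp run (2,2) capped by B -> flip
Dir SE: first cell 'B' (not opp) -> no flip

Answer: (2,2)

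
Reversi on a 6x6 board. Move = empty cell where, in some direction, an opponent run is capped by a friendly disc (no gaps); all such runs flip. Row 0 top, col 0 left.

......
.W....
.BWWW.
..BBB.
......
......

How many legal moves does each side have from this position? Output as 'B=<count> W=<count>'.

Answer: B=7 W=7

Derivation:
-- B to move --
(0,0): flips 2 -> legal
(0,1): flips 1 -> legal
(0,2): no bracket -> illegal
(1,0): no bracket -> illegal
(1,2): flips 2 -> legal
(1,3): flips 1 -> legal
(1,4): flips 2 -> legal
(1,5): flips 1 -> legal
(2,0): no bracket -> illegal
(2,5): flips 3 -> legal
(3,1): no bracket -> illegal
(3,5): no bracket -> illegal
B mobility = 7
-- W to move --
(1,0): no bracket -> illegal
(1,2): no bracket -> illegal
(2,0): flips 1 -> legal
(2,5): no bracket -> illegal
(3,0): no bracket -> illegal
(3,1): flips 1 -> legal
(3,5): no bracket -> illegal
(4,1): flips 1 -> legal
(4,2): flips 2 -> legal
(4,3): flips 1 -> legal
(4,4): flips 2 -> legal
(4,5): flips 1 -> legal
W mobility = 7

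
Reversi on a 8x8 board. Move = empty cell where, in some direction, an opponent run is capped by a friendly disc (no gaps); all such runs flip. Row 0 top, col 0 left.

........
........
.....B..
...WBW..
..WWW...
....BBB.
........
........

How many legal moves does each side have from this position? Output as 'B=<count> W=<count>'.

-- B to move --
(2,2): flips 2 -> legal
(2,3): no bracket -> illegal
(2,4): no bracket -> illegal
(2,6): no bracket -> illegal
(3,1): no bracket -> illegal
(3,2): flips 2 -> legal
(3,6): flips 1 -> legal
(4,1): no bracket -> illegal
(4,5): flips 1 -> legal
(4,6): no bracket -> illegal
(5,1): no bracket -> illegal
(5,2): flips 1 -> legal
(5,3): no bracket -> illegal
B mobility = 5
-- W to move --
(1,4): no bracket -> illegal
(1,5): flips 1 -> legal
(1,6): flips 2 -> legal
(2,3): no bracket -> illegal
(2,4): flips 1 -> legal
(2,6): no bracket -> illegal
(3,6): no bracket -> illegal
(4,5): no bracket -> illegal
(4,6): no bracket -> illegal
(4,7): no bracket -> illegal
(5,3): no bracket -> illegal
(5,7): no bracket -> illegal
(6,3): no bracket -> illegal
(6,4): flips 1 -> legal
(6,5): flips 1 -> legal
(6,6): flips 1 -> legal
(6,7): no bracket -> illegal
W mobility = 6

Answer: B=5 W=6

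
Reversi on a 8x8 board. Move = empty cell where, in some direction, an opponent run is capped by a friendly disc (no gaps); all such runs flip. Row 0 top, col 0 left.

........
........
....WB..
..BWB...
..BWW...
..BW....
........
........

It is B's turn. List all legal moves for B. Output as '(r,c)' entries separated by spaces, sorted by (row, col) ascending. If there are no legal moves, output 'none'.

(1,3): no bracket -> illegal
(1,4): flips 1 -> legal
(1,5): flips 2 -> legal
(2,2): no bracket -> illegal
(2,3): flips 1 -> legal
(3,5): no bracket -> illegal
(4,5): flips 2 -> legal
(5,4): flips 3 -> legal
(5,5): no bracket -> illegal
(6,2): no bracket -> illegal
(6,3): no bracket -> illegal
(6,4): flips 1 -> legal

Answer: (1,4) (1,5) (2,3) (4,5) (5,4) (6,4)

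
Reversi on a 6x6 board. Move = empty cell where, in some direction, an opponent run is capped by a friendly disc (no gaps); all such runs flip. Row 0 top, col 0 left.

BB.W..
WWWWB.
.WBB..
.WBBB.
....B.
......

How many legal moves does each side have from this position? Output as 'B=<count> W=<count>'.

Answer: B=6 W=8

Derivation:
-- B to move --
(0,2): flips 1 -> legal
(0,4): flips 1 -> legal
(2,0): flips 2 -> legal
(2,4): no bracket -> illegal
(3,0): flips 1 -> legal
(4,0): flips 1 -> legal
(4,1): flips 3 -> legal
(4,2): no bracket -> illegal
B mobility = 6
-- W to move --
(0,2): no bracket -> illegal
(0,4): no bracket -> illegal
(0,5): no bracket -> illegal
(1,5): flips 1 -> legal
(2,4): flips 2 -> legal
(2,5): flips 1 -> legal
(3,5): flips 3 -> legal
(4,1): no bracket -> illegal
(4,2): flips 2 -> legal
(4,3): flips 3 -> legal
(4,5): flips 2 -> legal
(5,3): no bracket -> illegal
(5,4): no bracket -> illegal
(5,5): flips 3 -> legal
W mobility = 8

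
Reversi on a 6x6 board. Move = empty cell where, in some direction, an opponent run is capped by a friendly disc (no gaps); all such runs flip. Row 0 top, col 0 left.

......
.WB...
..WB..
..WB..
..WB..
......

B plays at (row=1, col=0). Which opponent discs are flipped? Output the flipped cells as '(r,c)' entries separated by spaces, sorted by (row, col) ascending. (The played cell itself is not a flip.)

Dir NW: edge -> no flip
Dir N: first cell '.' (not opp) -> no flip
Dir NE: first cell '.' (not opp) -> no flip
Dir W: edge -> no flip
Dir E: opp run (1,1) capped by B -> flip
Dir SW: edge -> no flip
Dir S: first cell '.' (not opp) -> no flip
Dir SE: first cell '.' (not opp) -> no flip

Answer: (1,1)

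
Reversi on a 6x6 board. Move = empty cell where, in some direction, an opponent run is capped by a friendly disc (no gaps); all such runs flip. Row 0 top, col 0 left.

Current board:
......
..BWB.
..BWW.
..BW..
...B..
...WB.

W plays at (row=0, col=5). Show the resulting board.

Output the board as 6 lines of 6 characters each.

Answer: .....W
..BWW.
..BWW.
..BW..
...B..
...WB.

Derivation:
Place W at (0,5); scan 8 dirs for brackets.
Dir NW: edge -> no flip
Dir N: edge -> no flip
Dir NE: edge -> no flip
Dir W: first cell '.' (not opp) -> no flip
Dir E: edge -> no flip
Dir SW: opp run (1,4) capped by W -> flip
Dir S: first cell '.' (not opp) -> no flip
Dir SE: edge -> no flip
All flips: (1,4)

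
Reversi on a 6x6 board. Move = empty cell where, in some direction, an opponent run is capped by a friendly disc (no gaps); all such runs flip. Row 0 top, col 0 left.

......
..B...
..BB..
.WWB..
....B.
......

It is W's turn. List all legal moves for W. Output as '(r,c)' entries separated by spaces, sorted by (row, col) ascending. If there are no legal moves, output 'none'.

(0,1): no bracket -> illegal
(0,2): flips 2 -> legal
(0,3): no bracket -> illegal
(1,1): no bracket -> illegal
(1,3): flips 1 -> legal
(1,4): flips 1 -> legal
(2,1): no bracket -> illegal
(2,4): no bracket -> illegal
(3,4): flips 1 -> legal
(3,5): no bracket -> illegal
(4,2): no bracket -> illegal
(4,3): no bracket -> illegal
(4,5): no bracket -> illegal
(5,3): no bracket -> illegal
(5,4): no bracket -> illegal
(5,5): no bracket -> illegal

Answer: (0,2) (1,3) (1,4) (3,4)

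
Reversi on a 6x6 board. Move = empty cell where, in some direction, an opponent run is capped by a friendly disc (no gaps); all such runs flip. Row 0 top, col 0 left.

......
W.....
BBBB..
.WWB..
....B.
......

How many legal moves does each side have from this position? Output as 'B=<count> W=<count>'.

Answer: B=6 W=6

Derivation:
-- B to move --
(0,0): flips 1 -> legal
(0,1): no bracket -> illegal
(1,1): no bracket -> illegal
(3,0): flips 2 -> legal
(4,0): flips 1 -> legal
(4,1): flips 2 -> legal
(4,2): flips 2 -> legal
(4,3): flips 1 -> legal
B mobility = 6
-- W to move --
(1,1): flips 1 -> legal
(1,2): flips 1 -> legal
(1,3): flips 1 -> legal
(1,4): flips 1 -> legal
(2,4): no bracket -> illegal
(3,0): flips 1 -> legal
(3,4): flips 1 -> legal
(3,5): no bracket -> illegal
(4,2): no bracket -> illegal
(4,3): no bracket -> illegal
(4,5): no bracket -> illegal
(5,3): no bracket -> illegal
(5,4): no bracket -> illegal
(5,5): no bracket -> illegal
W mobility = 6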